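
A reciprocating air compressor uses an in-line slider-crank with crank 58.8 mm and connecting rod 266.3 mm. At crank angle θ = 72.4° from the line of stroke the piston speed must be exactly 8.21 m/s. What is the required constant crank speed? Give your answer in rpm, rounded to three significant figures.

For an in-line slider-crank, |v_piston| = rω|sinθ|·[1 + r cosθ/√(L² − r² sin²θ)].
With r = 0.0588 m, L = 0.2663 m, θ = 72.4°: the bracketed kinematic factor |dx/dθ| = 0.059875 m.
ω = v/|dx/dθ| = 8.21/0.059875 = 137.12 rad/s.
N = 60ω/(2π) = 1309.4 rpm.

1310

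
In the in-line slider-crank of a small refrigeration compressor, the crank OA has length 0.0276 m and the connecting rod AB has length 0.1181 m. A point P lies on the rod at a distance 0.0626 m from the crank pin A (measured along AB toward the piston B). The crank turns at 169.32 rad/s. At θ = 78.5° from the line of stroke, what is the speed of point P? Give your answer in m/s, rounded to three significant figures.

ω = 169.3 rad/s.  Crank-pin speed |V_A| = rω = 4.6732 m/s, perpendicular to OA.
Rod angle: sinφ = −(r/L) sinθ ⇒ φ = -13.239°; ω_rod = −rω cosθ/√(L²−r²sin²θ) = -8.1044 rad/s.
V_P = V_A + ω_rod × AP, with AP = 0.0626 m along the rod.
Components: V_Px = −rω sinθ − a·ω_rod·sinφ = -4.6956 m/s;  V_Py = rω cosθ + a·ω_rod·cosφ = +0.43784 m/s.
|V_P| = √(V_Px² + V_Py²) = 4.716 m/s.

4.72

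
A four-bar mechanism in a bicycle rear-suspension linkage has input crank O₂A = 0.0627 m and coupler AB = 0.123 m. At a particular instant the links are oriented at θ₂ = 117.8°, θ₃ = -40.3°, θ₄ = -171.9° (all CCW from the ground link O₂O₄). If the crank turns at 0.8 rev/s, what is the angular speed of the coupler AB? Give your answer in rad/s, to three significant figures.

3.23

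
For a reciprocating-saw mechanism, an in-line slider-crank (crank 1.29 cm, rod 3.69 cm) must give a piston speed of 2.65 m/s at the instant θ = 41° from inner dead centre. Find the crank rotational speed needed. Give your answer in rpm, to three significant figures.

2350

For an in-line slider-crank, |v_piston| = rω|sinθ|·[1 + r cosθ/√(L² − r² sin²θ)].
With r = 0.0129 m, L = 0.0369 m, θ = 41°: the bracketed kinematic factor |dx/dθ| = 0.010757 m.
ω = v/|dx/dθ| = 2.65/0.010757 = 246.35 rad/s.
N = 60ω/(2π) = 2352.4 rpm.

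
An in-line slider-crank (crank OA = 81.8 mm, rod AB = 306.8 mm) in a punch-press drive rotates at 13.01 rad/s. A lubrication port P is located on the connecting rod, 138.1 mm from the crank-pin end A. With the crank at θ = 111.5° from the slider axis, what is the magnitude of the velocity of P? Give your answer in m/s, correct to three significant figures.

0.969

ω = 13.01 rad/s.  Crank-pin speed |V_A| = rω = 1.0642 m/s, perpendicular to OA.
Rod angle: sinφ = −(r/L) sinθ ⇒ φ = -14.363°; ω_rod = −rω cosθ/√(L²−r²sin²θ) = +1.3123 rad/s.
V_P = V_A + ω_rod × AP, with AP = 0.1381 m along the rod.
Components: V_Px = −rω sinθ − a·ω_rod·sinφ = -0.94521 m/s;  V_Py = rω cosθ + a·ω_rod·cosφ = -0.21447 m/s.
|V_P| = √(V_Px² + V_Py²) = 0.96924 m/s.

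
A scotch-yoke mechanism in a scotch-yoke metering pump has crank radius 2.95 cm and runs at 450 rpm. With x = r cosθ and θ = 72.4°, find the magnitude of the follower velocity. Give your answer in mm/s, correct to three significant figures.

1330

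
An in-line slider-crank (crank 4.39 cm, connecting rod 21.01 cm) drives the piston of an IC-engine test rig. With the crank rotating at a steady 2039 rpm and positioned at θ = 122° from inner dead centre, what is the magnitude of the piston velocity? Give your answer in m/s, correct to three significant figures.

ω = 2π·2039/60 = 213.5 rad/s
For an in-line slider-crank, x = r cosθ + √(L² − r² sin²θ), so v = −rω sinθ·[1 + r cosθ/√(L² − r² sin²θ)].
With r = 0.0439 m, L = 0.2101 m, θ = 122°: √(L² − r² sin²θ) = 0.20678 m.
v = −0.0439·213.5·0.84805·[1 + 0.0439·-0.52992/0.20678] = -7.055 m/s.
|v| = 7.055 m/s.

7.05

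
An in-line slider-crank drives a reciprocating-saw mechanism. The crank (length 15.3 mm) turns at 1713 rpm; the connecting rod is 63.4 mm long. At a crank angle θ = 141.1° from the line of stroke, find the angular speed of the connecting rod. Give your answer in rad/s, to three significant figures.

34.1

ω = 179.4 rad/s (converted from 1713 rpm).
The rod makes angle φ with the slider axis where L sinφ = r sinθ; differentiating, L cosφ·φ̇ = r ω cosθ.
L cosφ = √(L² − r² sin²θ) = 0.062668 m.
|ω_rod| = r ω |cosθ| / √(L² − r² sin²θ) = 0.0153·179.4·0.77824/0.062668 = 34.084 rad/s.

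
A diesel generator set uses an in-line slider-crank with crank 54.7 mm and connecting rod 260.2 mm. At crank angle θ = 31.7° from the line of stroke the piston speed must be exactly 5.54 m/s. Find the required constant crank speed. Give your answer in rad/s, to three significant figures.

163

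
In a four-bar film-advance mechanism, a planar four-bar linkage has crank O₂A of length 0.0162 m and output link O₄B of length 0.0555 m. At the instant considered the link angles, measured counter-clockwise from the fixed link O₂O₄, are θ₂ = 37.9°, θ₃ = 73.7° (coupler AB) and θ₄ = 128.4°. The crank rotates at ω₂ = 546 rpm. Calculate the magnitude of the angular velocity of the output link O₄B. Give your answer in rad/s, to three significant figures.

12.0

ω₂ = 57.18 rad/s (from 546 rpm).
Differentiating the loop-closure r₂e^{iθ₂}+r₃e^{iθ₃}=r₁+r₄e^{iθ₄} gives r₂ω₂e^{iθ₂}+r₃ω₃e^{iθ₃}=r₄ω₄e^{iθ₄}.
Eliminating the other unknown: ω₄ = r₂ω₂ sin(θ₂−θ₃) / [r₄ sin(θ₄−θ₃)].
Numerator sine = -0.58496; denominator sine = +0.81614.
Result = 0.0162·57.18·(-0.58496) / (0.0555·(+0.81614)) = -11.962 rad/s; magnitude 11.962 rad/s.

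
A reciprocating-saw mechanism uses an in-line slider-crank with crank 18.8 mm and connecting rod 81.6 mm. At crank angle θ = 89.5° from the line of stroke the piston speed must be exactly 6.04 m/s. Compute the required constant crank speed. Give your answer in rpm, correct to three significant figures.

For an in-line slider-crank, |v_piston| = rω|sinθ|·[1 + r cosθ/√(L² − r² sin²θ)].
With r = 0.0188 m, L = 0.0816 m, θ = 89.5°: the bracketed kinematic factor |dx/dθ| = 0.018838 m.
ω = v/|dx/dθ| = 6.04/0.018838 = 320.63 rad/s.
N = 60ω/(2π) = 3061.8 rpm.

3060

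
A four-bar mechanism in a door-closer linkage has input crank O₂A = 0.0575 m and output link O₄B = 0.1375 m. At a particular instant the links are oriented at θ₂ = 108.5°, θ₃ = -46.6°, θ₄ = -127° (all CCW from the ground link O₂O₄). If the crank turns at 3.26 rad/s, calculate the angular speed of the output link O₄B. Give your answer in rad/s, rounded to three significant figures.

0.582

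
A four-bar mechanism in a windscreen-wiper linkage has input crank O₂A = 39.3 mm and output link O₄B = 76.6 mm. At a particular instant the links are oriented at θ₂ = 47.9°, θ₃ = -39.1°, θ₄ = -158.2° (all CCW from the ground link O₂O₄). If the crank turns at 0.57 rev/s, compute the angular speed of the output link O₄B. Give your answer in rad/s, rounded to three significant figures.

2.10

ω₂ = 3.581 rad/s (from 0.57 rev/s).
Differentiating the loop-closure r₂e^{iθ₂}+r₃e^{iθ₃}=r₁+r₄e^{iθ₄} gives r₂ω₂e^{iθ₂}+r₃ω₃e^{iθ₃}=r₄ω₄e^{iθ₄}.
Eliminating the other unknown: ω₄ = r₂ω₂ sin(θ₂−θ₃) / [r₄ sin(θ₄−θ₃)].
Numerator sine = +0.99863; denominator sine = -0.87377.
Result = 0.0393·3.581·(+0.99863) / (0.0766·(-0.87377)) = -2.1 rad/s; magnitude 2.1 rad/s.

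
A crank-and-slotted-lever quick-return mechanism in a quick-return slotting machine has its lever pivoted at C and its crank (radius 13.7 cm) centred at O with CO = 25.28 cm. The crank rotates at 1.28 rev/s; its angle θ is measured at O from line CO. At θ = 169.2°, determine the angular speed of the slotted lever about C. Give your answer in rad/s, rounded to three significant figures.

ω = 8.042 rad/s (from 1.28 rev/s).
Crank pin A relative to C: A = (d + r cosθ, r sinθ); lever angle φ = atan2(r sinθ, d + r cosθ).
Differentiating tanφ: φ̇ = rω(d cosθ + r)/(d² + r² + 2dr cosθ).
d² + r² + 2dr cosθ = |CA|² = 0.0146366 m²;  d cosθ + r = -0.11132 m.
|ω_lever| = |0.137·8.042·-0.11132| / 0.0146366 = 8.3802 rad/s.

8.38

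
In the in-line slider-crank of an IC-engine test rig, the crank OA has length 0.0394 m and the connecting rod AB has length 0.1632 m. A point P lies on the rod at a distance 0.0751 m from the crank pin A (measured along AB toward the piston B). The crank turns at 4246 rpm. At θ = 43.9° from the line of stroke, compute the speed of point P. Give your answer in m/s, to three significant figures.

14.8

ω = 444.6 rad/s.  Crank-pin speed |V_A| = rω = 17.519 m/s, perpendicular to OA.
Rod angle: sinφ = −(r/L) sinθ ⇒ φ = -9.637°; ω_rod = −rω cosθ/√(L²−r²sin²θ) = -78.455 rad/s.
V_P = V_A + ω_rod × AP, with AP = 0.0751 m along the rod.
Components: V_Px = −rω sinθ − a·ω_rod·sinφ = -13.134 m/s;  V_Py = rω cosθ + a·ω_rod·cosφ = +6.8144 m/s.
|V_P| = √(V_Px² + V_Py²) = 14.796 m/s.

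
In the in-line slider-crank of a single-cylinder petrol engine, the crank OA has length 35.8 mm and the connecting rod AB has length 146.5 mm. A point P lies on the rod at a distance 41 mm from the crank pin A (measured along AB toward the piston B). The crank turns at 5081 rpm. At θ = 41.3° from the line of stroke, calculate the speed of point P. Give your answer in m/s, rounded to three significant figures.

16.8

ω = 532.1 rad/s.  Crank-pin speed |V_A| = rω = 19.049 m/s, perpendicular to OA.
Rod angle: sinφ = −(r/L) sinθ ⇒ φ = -9.281°; ω_rod = −rω cosθ/√(L²−r²sin²θ) = -98.978 rad/s.
V_P = V_A + ω_rod × AP, with AP = 0.041 m along the rod.
Components: V_Px = −rω sinθ − a·ω_rod·sinφ = -13.227 m/s;  V_Py = rω cosθ + a·ω_rod·cosφ = +10.305 m/s.
|V_P| = √(V_Px² + V_Py²) = 16.767 m/s.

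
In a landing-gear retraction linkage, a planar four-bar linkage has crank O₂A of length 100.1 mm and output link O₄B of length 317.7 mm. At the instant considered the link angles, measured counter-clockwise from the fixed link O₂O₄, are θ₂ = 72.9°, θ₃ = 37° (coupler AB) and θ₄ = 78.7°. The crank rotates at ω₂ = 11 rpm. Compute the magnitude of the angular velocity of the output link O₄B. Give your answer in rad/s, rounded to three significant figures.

ω₂ = 1.152 rad/s (from 11 rpm).
Differentiating the loop-closure r₂e^{iθ₂}+r₃e^{iθ₃}=r₁+r₄e^{iθ₄} gives r₂ω₂e^{iθ₂}+r₃ω₃e^{iθ₃}=r₄ω₄e^{iθ₄}.
Eliminating the other unknown: ω₄ = r₂ω₂ sin(θ₂−θ₃) / [r₄ sin(θ₄−θ₃)].
Numerator sine = +0.58637; denominator sine = +0.66523.
Result = 0.1001·1.152·(+0.58637) / (0.3177·(+0.66523)) = +0.31992 rad/s; magnitude 0.31992 rad/s.

0.320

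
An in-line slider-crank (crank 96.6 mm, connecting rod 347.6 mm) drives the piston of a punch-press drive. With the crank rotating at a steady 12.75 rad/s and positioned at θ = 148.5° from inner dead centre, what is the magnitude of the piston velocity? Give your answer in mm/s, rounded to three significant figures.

ω = 12.75 rad/s
For an in-line slider-crank, x = r cosθ + √(L² − r² sin²θ), so v = −rω sinθ·[1 + r cosθ/√(L² − r² sin²θ)].
With r = 0.0966 m, L = 0.3476 m, θ = 148.5°: √(L² − r² sin²θ) = 0.34392 m.
v = −0.0966·12.75·0.52250·[1 + 0.0966·-0.85264/0.34392] = -0.48941 m/s.
|v| = 0.48941 m/s = 489.41 mm/s.

489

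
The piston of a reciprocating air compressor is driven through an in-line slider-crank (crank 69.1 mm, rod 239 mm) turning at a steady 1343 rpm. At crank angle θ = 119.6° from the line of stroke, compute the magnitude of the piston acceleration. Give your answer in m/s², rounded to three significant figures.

ω = 2π·1343/60 = 140.6 rad/s
x(θ) = r cosθ + √(L² − r² sin²θ); with ω constant, a = ω²·d²x/dθ².
d²x/dθ² = −r cosθ − r²(cos2θ)/√u − r⁴ sin²2θ/(4u^{3/2}),  u = L² − r² sin²θ = 0.0535111 m².
Substituting r = 0.0691 m, L = 0.239 m, θ = 119.6°: d²x/dθ² = +0.044361 m.
a = ω²·d²x/dθ² = (140.6)²·(+0.044361) = +877.42 m/s²;  |a| = 877.42 m/s².

877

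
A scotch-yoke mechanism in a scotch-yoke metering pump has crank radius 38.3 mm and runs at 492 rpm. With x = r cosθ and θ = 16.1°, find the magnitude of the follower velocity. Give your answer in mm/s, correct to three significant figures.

547

ω = 51.52 rad/s (from 492 rpm).
x = r cosθ ⇒ ẋ = −rω sinθ.
|v| = rω|sinθ| = 0.0383·51.52·|sin 16.1°| = 0.54722 m/s = 547.22 mm/s.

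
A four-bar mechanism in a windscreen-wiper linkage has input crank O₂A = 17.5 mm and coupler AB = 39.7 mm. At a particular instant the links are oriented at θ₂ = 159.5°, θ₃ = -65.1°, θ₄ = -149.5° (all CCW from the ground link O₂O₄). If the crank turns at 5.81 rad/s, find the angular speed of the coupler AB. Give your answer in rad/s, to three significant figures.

2.00

ω₂ = 5.81 rad/s
Differentiating the loop-closure r₂e^{iθ₂}+r₃e^{iθ₃}=r₁+r₄e^{iθ₄} gives r₂ω₂e^{iθ₂}+r₃ω₃e^{iθ₃}=r₄ω₄e^{iθ₄}.
Eliminating the other unknown: ω₃ = r₂ω₂ sin(θ₄−θ₂) / [r₃ sin(θ₃−θ₄)].
Numerator sine = +0.77715; denominator sine = +0.99523.
Result = 0.0175·5.81·(+0.77715) / (0.0397·(+0.99523)) = +1.9999 rad/s; magnitude 1.9999 rad/s.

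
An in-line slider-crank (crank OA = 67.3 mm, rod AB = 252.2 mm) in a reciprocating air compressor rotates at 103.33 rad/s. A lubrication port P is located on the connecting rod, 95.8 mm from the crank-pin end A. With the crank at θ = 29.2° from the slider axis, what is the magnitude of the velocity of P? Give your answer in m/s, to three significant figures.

ω = 103.3 rad/s.  Crank-pin speed |V_A| = rω = 6.9541 m/s, perpendicular to OA.
Rod angle: sinφ = −(r/L) sinθ ⇒ φ = -7.480°; ω_rod = −rω cosθ/√(L²−r²sin²θ) = -24.276 rad/s.
V_P = V_A + ω_rod × AP, with AP = 0.0958 m along the rod.
Components: V_Px = −rω sinθ − a·ω_rod·sinφ = -3.6954 m/s;  V_Py = rω cosθ + a·ω_rod·cosφ = +3.7645 m/s.
|V_P| = √(V_Px² + V_Py²) = 5.2752 m/s.

5.28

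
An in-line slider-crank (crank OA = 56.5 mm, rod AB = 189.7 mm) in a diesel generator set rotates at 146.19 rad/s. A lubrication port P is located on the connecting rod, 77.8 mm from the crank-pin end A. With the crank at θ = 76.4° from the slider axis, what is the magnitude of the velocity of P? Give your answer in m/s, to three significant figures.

ω = 146.2 rad/s.  Crank-pin speed |V_A| = rω = 8.2597 m/s, perpendicular to OA.
Rod angle: sinφ = −(r/L) sinθ ⇒ φ = -16.827°; ω_rod = −rω cosθ/√(L²−r²sin²θ) = -10.696 rad/s.
V_P = V_A + ω_rod × AP, with AP = 0.0778 m along the rod.
Components: V_Px = −rω sinθ − a·ω_rod·sinφ = -8.269 m/s;  V_Py = rω cosθ + a·ω_rod·cosφ = +1.1457 m/s.
|V_P| = √(V_Px² + V_Py²) = 8.348 m/s.

8.35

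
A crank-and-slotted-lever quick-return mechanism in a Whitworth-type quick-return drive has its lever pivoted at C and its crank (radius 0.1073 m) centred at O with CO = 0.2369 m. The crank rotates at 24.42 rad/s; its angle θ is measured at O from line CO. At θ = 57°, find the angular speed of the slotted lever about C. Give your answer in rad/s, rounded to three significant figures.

6.50

ω = 24.42 rad/s
Crank pin A relative to C: A = (d + r cosθ, r sinθ); lever angle φ = atan2(r sinθ, d + r cosθ).
Differentiating tanφ: φ̇ = rω(d cosθ + r)/(d² + r² + 2dr cosθ).
d² + r² + 2dr cosθ = |CA|² = 0.0953237 m²;  d cosθ + r = +0.23632 m.
|ω_lever| = |0.1073·24.42·+0.23632| / 0.0953237 = 6.4961 rad/s.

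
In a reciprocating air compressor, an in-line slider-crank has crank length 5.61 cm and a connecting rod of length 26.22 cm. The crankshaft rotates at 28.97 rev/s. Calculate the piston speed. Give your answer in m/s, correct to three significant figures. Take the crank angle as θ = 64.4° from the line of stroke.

ω = 2π·29 = 182 rad/s
For an in-line slider-crank, x = r cosθ + √(L² − r² sin²θ), so v = −rω sinθ·[1 + r cosθ/√(L² − r² sin²θ)].
With r = 0.0561 m, L = 0.2622 m, θ = 64.4°: √(L² − r² sin²θ) = 0.25727 m.
v = −0.0561·182·0.90183·[1 + 0.0561·0.43209/0.25727] = -10.077 m/s.
|v| = 10.077 m/s.

10.1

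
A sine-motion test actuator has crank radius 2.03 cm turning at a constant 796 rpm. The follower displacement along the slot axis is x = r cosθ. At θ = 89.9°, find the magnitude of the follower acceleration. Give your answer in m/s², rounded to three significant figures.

ω = 83.36 rad/s (from 796 rpm).
x = r cosθ ⇒ ẍ = −rω² cosθ (ω constant).
|a| = rω²|cosθ| = 0.0203·(83.36)²·|cos 89.9°| = 0.24618 m/s².

0.246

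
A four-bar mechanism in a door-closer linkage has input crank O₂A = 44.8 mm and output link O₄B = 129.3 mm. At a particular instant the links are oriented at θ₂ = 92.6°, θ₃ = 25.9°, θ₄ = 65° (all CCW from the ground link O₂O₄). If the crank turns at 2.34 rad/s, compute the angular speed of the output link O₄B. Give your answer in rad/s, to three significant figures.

1.18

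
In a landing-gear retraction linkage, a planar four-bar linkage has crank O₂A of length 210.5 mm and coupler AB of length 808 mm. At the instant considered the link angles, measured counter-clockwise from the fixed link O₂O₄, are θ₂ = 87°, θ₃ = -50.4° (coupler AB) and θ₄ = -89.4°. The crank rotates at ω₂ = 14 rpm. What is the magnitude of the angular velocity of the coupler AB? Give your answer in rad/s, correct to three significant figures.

0.0381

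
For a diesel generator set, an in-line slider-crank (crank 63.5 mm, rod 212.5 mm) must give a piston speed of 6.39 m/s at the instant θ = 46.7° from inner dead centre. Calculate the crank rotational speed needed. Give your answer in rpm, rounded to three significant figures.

1090

For an in-line slider-crank, |v_piston| = rω|sinθ|·[1 + r cosθ/√(L² − r² sin²θ)].
With r = 0.0635 m, L = 0.2125 m, θ = 46.7°: the bracketed kinematic factor |dx/dθ| = 0.055917 m.
ω = v/|dx/dθ| = 6.39/0.055917 = 114.28 rad/s.
N = 60ω/(2π) = 1091.3 rpm.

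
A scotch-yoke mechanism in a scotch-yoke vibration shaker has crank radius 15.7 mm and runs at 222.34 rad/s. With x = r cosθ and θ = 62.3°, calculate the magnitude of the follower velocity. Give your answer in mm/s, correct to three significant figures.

3090

ω = 222.3 rad/s
x = r cosθ ⇒ ẋ = −rω sinθ.
|v| = rω|sinθ| = 0.0157·222.3·|sin 62.3°| = 3.0907 m/s = 3090.7 mm/s.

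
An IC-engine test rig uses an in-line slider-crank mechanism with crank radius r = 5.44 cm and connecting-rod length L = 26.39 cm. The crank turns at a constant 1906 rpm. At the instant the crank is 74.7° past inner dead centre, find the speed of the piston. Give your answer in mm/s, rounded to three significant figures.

11100

ω = 2π·1906/60 = 199.6 rad/s
For an in-line slider-crank, x = r cosθ + √(L² − r² sin²θ), so v = −rω sinθ·[1 + r cosθ/√(L² − r² sin²θ)].
With r = 0.0544 m, L = 0.2639 m, θ = 74.7°: √(L² − r² sin²θ) = 0.25863 m.
v = −0.0544·199.6·0.96456·[1 + 0.0544·0.26387/0.25863] = -11.054 m/s.
|v| = 11.054 m/s = 11054 mm/s.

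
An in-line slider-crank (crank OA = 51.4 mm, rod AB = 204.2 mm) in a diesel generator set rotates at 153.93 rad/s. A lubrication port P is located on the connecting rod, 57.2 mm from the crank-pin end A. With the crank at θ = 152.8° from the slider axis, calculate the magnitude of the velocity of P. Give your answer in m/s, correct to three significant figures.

6.09

ω = 153.9 rad/s.  Crank-pin speed |V_A| = rω = 7.912 m/s, perpendicular to OA.
Rod angle: sinφ = −(r/L) sinθ ⇒ φ = -6.607°; ω_rod = −rω cosθ/√(L²−r²sin²θ) = +34.692 rad/s.
V_P = V_A + ω_rod × AP, with AP = 0.0572 m along the rod.
Components: V_Px = −rω sinθ − a·ω_rod·sinφ = -3.3882 m/s;  V_Py = rω cosθ + a·ω_rod·cosφ = -5.0659 m/s.
|V_P| = √(V_Px² + V_Py²) = 6.0945 m/s.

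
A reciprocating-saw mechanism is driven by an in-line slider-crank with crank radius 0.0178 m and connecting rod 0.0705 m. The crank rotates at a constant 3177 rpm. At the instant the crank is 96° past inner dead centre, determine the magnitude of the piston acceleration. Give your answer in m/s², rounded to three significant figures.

708

ω = 2π·3177/60 = 332.7 rad/s
x(θ) = r cosθ + √(L² − r² sin²θ); with ω constant, a = ω²·d²x/dθ².
d²x/dθ² = −r cosθ − r²(cos2θ)/√u − r⁴ sin²2θ/(4u^{3/2}),  u = L² − r² sin²θ = 0.00465687 m².
Substituting r = 0.0178 m, L = 0.0705 m, θ = 96°: d²x/dθ² = +0.0063987 m.
a = ω²·d²x/dθ² = (332.7)²·(+0.0063987) = +708.24 m/s²;  |a| = 708.24 m/s².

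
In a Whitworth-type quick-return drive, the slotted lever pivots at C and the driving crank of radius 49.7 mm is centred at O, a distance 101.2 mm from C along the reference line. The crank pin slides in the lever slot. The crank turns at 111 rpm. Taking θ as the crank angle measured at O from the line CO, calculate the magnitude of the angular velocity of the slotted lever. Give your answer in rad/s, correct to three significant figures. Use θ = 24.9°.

3.74

ω = 11.62 rad/s (from 111 rpm).
Crank pin A relative to C: A = (d + r cosθ, r sinθ); lever angle φ = atan2(r sinθ, d + r cosθ).
Differentiating tanφ: φ̇ = rω(d cosθ + r)/(d² + r² + 2dr cosθ).
d² + r² + 2dr cosθ = |CA|² = 0.0218357 m²;  d cosθ + r = +0.14149 m.
|ω_lever| = |0.0497·11.62·+0.14149| / 0.0218357 = 3.7435 rad/s.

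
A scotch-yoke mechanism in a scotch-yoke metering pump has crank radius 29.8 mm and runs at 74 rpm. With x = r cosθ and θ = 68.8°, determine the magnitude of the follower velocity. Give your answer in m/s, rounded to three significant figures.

0.215

ω = 7.749 rad/s (from 74 rpm).
x = r cosθ ⇒ ẋ = −rω sinθ.
|v| = rω|sinθ| = 0.0298·7.749·|sin 68.8°| = 0.2153 m/s.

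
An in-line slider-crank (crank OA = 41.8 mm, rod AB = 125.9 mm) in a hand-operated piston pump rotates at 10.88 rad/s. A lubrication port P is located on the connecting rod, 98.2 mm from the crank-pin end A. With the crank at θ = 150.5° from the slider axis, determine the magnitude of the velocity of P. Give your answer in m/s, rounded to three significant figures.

ω = 10.88 rad/s.  Crank-pin speed |V_A| = rω = 0.45478 m/s, perpendicular to OA.
Rod angle: sinφ = −(r/L) sinθ ⇒ φ = -9.409°; ω_rod = −rω cosθ/√(L²−r²sin²θ) = +3.1868 rad/s.
V_P = V_A + ω_rod × AP, with AP = 0.0982 m along the rod.
Components: V_Px = −rω sinθ − a·ω_rod·sinφ = -0.17278 m/s;  V_Py = rω cosθ + a·ω_rod·cosφ = -0.087088 m/s.
|V_P| = √(V_Px² + V_Py²) = 0.19349 m/s.

0.193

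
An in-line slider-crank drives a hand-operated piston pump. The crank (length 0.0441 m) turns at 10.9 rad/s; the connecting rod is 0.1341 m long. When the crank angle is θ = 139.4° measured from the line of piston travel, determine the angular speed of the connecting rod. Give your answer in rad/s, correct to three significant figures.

ω = 10.9 rad/s
The rod makes angle φ with the slider axis where L sinφ = r sinθ; differentiating, L cosφ·φ̇ = r ω cosθ.
L cosφ = √(L² − r² sin²θ) = 0.13099 m.
|ω_rod| = r ω |cosθ| / √(L² − r² sin²θ) = 0.0441·10.9·0.75927/0.13099 = 2.7862 rad/s.

2.79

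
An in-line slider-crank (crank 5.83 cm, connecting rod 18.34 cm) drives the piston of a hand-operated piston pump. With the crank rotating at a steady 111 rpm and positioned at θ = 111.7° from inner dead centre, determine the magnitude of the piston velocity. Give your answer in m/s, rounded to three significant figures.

ω = 2π·111/60 = 11.62 rad/s
For an in-line slider-crank, x = r cosθ + √(L² − r² sin²θ), so v = −rω sinθ·[1 + r cosθ/√(L² − r² sin²θ)].
With r = 0.0583 m, L = 0.1834 m, θ = 111.7°: √(L² − r² sin²θ) = 0.17522 m.
v = −0.0583·11.62·0.92913·[1 + 0.0583·-0.36975/0.17522] = -0.55219 m/s.
|v| = 0.55219 m/s.

0.552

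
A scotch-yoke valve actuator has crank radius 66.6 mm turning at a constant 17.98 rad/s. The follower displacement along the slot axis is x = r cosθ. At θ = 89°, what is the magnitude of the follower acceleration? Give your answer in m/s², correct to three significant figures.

0.376

ω = 17.98 rad/s
x = r cosθ ⇒ ẍ = −rω² cosθ (ω constant).
|a| = rω²|cosθ| = 0.0666·(17.98)²·|cos 89°| = 0.37576 m/s².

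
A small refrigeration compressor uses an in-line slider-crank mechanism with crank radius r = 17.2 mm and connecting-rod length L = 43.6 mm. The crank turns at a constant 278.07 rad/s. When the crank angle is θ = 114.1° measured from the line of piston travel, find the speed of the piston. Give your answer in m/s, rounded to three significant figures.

3.61

ω = 278.1 rad/s
For an in-line slider-crank, x = r cosθ + √(L² − r² sin²θ), so v = −rω sinθ·[1 + r cosθ/√(L² − r² sin²θ)].
With r = 0.0172 m, L = 0.0436 m, θ = 114.1°: √(L² − r² sin²θ) = 0.040675 m.
v = −0.0172·278.1·0.91283·[1 + 0.0172·-0.40833/0.040675] = -3.6121 m/s.
|v| = 3.6121 m/s.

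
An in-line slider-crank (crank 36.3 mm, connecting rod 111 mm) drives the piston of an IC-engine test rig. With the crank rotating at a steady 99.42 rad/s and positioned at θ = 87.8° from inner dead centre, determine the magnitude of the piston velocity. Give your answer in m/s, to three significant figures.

3.65

ω = 99.42 rad/s
For an in-line slider-crank, x = r cosθ + √(L² − r² sin²θ), so v = −rω sinθ·[1 + r cosθ/√(L² − r² sin²θ)].
With r = 0.0363 m, L = 0.111 m, θ = 87.8°: √(L² − r² sin²θ) = 0.10491 m.
v = −0.0363·99.42·0.99926·[1 + 0.0363·0.03839/0.10491] = -3.6542 m/s.
|v| = 3.6542 m/s.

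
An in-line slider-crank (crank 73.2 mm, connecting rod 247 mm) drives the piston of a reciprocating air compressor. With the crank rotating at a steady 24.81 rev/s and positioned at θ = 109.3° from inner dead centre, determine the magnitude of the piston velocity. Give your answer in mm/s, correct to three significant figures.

ω = 2π·24.8 = 155.9 rad/s
For an in-line slider-crank, x = r cosθ + √(L² − r² sin²θ), so v = −rω sinθ·[1 + r cosθ/√(L² − r² sin²θ)].
With r = 0.0732 m, L = 0.247 m, θ = 109.3°: √(L² − r² sin²θ) = 0.23714 m.
v = −0.0732·155.9·0.94380·[1 + 0.0732·-0.33051/0.23714] = -9.6708 m/s.
|v| = 9.6708 m/s = 9670.8 mm/s.

9670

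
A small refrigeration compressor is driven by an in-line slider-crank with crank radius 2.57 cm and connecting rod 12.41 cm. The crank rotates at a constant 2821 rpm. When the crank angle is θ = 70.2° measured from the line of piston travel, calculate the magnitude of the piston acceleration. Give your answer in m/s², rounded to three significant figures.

397

ω = 2π·2821/60 = 295.4 rad/s
x(θ) = r cosθ + √(L² − r² sin²θ); with ω constant, a = ω²·d²x/dθ².
d²x/dθ² = −r cosθ − r²(cos2θ)/√u − r⁴ sin²2θ/(4u^{3/2}),  u = L² − r² sin²θ = 0.0148161 m².
Substituting r = 0.0257 m, L = 0.1241 m, θ = 70.2°: d²x/dθ² = -0.0045491 m.
a = ω²·d²x/dθ² = (295.4)²·(-0.0045491) = -397 m/s²;  |a| = 397 m/s².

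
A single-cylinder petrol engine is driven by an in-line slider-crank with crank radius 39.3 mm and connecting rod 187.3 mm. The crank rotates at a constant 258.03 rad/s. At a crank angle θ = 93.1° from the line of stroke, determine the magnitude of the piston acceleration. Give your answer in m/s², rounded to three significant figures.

ω = 258 rad/s
x(θ) = r cosθ + √(L² − r² sin²θ); with ω constant, a = ω²·d²x/dθ².
d²x/dθ² = −r cosθ − r²(cos2θ)/√u − r⁴ sin²2θ/(4u^{3/2}),  u = L² − r² sin²θ = 0.0335413 m².
Substituting r = 0.0393 m, L = 0.1873 m, θ = 93.1°: d²x/dθ² = +0.010508 m.
a = ω²·d²x/dθ² = (258)²·(+0.010508) = +699.62 m/s²;  |a| = 699.62 m/s².

700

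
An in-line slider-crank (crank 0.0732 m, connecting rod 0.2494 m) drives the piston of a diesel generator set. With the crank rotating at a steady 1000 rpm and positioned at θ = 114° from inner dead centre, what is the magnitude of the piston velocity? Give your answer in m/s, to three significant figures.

6.14

ω = 2π·1000/60 = 104.7 rad/s
For an in-line slider-crank, x = r cosθ + √(L² − r² sin²θ), so v = −rω sinθ·[1 + r cosθ/√(L² − r² sin²θ)].
With r = 0.0732 m, L = 0.2494 m, θ = 114°: √(L² − r² sin²θ) = 0.24027 m.
v = −0.0732·104.7·0.91355·[1 + 0.0732·-0.40674/0.24027] = -6.135 m/s.
|v| = 6.135 m/s.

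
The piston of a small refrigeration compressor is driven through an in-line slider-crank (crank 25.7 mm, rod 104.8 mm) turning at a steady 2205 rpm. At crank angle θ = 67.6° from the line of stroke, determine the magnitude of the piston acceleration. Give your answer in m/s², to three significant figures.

280

ω = 2π·2205/60 = 230.9 rad/s
x(θ) = r cosθ + √(L² − r² sin²θ); with ω constant, a = ω²·d²x/dθ².
d²x/dθ² = −r cosθ − r²(cos2θ)/√u − r⁴ sin²2θ/(4u^{3/2}),  u = L² − r² sin²θ = 0.0104185 m².
Substituting r = 0.0257 m, L = 0.1048 m, θ = 67.6°: d²x/dθ² = -0.0052529 m.
a = ω²·d²x/dθ² = (230.9)²·(-0.0052529) = -280.07 m/s²;  |a| = 280.07 m/s².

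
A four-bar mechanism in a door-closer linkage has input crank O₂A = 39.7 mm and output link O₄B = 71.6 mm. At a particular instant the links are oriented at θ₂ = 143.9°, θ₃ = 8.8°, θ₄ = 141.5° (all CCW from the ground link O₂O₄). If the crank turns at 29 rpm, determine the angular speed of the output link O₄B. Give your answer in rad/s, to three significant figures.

1.62

ω₂ = 3.037 rad/s (from 29 rpm).
Differentiating the loop-closure r₂e^{iθ₂}+r₃e^{iθ₃}=r₁+r₄e^{iθ₄} gives r₂ω₂e^{iθ₂}+r₃ω₃e^{iθ₃}=r₄ω₄e^{iθ₄}.
Eliminating the other unknown: ω₄ = r₂ω₂ sin(θ₂−θ₃) / [r₄ sin(θ₄−θ₃)].
Numerator sine = +0.70587; denominator sine = +0.73491.
Result = 0.0397·3.037·(+0.70587) / (0.0716·(+0.73491)) = +1.6173 rad/s; magnitude 1.6173 rad/s.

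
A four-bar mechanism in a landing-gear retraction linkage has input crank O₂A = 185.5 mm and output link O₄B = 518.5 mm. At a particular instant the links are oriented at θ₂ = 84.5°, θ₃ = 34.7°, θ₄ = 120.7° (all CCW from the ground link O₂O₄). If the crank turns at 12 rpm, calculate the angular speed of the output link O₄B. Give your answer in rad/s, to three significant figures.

ω₂ = 1.257 rad/s (from 12 rpm).
Differentiating the loop-closure r₂e^{iθ₂}+r₃e^{iθ₃}=r₁+r₄e^{iθ₄} gives r₂ω₂e^{iθ₂}+r₃ω₃e^{iθ₃}=r₄ω₄e^{iθ₄}.
Eliminating the other unknown: ω₄ = r₂ω₂ sin(θ₂−θ₃) / [r₄ sin(θ₄−θ₃)].
Numerator sine = +0.76380; denominator sine = +0.99756.
Result = 0.1855·1.257·(+0.76380) / (0.5185·(+0.99756)) = +0.34422 rad/s; magnitude 0.34422 rad/s.

0.344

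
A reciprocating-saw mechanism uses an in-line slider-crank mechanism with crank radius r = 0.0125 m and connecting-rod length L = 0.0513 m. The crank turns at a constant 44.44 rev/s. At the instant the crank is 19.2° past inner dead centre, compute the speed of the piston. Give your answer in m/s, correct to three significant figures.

ω = 2π·44.4 = 279.2 rad/s
For an in-line slider-crank, x = r cosθ + √(L² − r² sin²θ), so v = −rω sinθ·[1 + r cosθ/√(L² − r² sin²θ)].
With r = 0.0125 m, L = 0.0513 m, θ = 19.2°: √(L² − r² sin²θ) = 0.051135 m.
v = −0.0125·279.2·0.32887·[1 + 0.0125·0.94438/0.051135] = -1.4128 m/s.
|v| = 1.4128 m/s.

1.41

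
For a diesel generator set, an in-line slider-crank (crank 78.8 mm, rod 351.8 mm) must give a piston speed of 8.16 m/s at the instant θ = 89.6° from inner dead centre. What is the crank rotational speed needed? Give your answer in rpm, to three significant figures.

987

For an in-line slider-crank, |v_piston| = rω|sinθ|·[1 + r cosθ/√(L² − r² sin²θ)].
With r = 0.0788 m, L = 0.3518 m, θ = 89.6°: the bracketed kinematic factor |dx/dθ| = 0.078925 m.
ω = v/|dx/dθ| = 8.16/0.078925 = 103.39 rad/s.
N = 60ω/(2π) = 987.3 rpm.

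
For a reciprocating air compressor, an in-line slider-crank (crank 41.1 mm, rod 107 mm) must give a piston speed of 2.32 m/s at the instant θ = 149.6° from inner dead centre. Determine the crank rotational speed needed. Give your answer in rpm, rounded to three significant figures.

For an in-line slider-crank, |v_piston| = rω|sinθ|·[1 + r cosθ/√(L² − r² sin²θ)].
With r = 0.0411 m, L = 0.107 m, θ = 149.6°: the bracketed kinematic factor |dx/dθ| = 0.013774 m.
ω = v/|dx/dθ| = 2.32/0.013774 = 168.44 rad/s.
N = 60ω/(2π) = 1608.5 rpm.

1610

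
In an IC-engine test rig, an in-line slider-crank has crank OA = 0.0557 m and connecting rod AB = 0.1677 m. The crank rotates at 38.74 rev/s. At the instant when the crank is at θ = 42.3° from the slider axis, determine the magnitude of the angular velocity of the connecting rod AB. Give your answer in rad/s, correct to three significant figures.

ω = 243.4 rad/s (converted from 38.74 rev/s).
The rod makes angle φ with the slider axis where L sinφ = r sinθ; differentiating, L cosφ·φ̇ = r ω cosθ.
L cosφ = √(L² − r² sin²θ) = 0.16346 m.
|ω_rod| = r ω |cosθ| / √(L² − r² sin²θ) = 0.0557·243.4·0.73963/0.16346 = 61.349 rad/s.

61.3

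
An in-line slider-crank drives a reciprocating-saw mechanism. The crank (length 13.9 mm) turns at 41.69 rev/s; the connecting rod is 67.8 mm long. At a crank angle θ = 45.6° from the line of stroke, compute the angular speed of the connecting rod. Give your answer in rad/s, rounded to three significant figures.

38.0

ω = 261.9 rad/s (converted from 41.69 rev/s).
The rod makes angle φ with the slider axis where L sinφ = r sinθ; differentiating, L cosφ·φ̇ = r ω cosθ.
L cosφ = √(L² − r² sin²θ) = 0.067069 m.
|ω_rod| = r ω |cosθ| / √(L² − r² sin²θ) = 0.0139·261.9·0.69966/0.067069 = 37.984 rad/s.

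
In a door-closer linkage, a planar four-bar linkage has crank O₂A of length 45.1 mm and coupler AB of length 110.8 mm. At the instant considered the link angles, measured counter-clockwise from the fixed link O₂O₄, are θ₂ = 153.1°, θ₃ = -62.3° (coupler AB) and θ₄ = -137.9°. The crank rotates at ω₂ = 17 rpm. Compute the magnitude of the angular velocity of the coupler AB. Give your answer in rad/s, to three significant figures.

0.698

ω₂ = 1.78 rad/s (from 17 rpm).
Differentiating the loop-closure r₂e^{iθ₂}+r₃e^{iθ₃}=r₁+r₄e^{iθ₄} gives r₂ω₂e^{iθ₂}+r₃ω₃e^{iθ₃}=r₄ω₄e^{iθ₄}.
Eliminating the other unknown: ω₃ = r₂ω₂ sin(θ₄−θ₂) / [r₃ sin(θ₃−θ₄)].
Numerator sine = +0.93358; denominator sine = +0.96858.
Result = 0.0451·1.78·(+0.93358) / (0.1108·(+0.96858)) = +0.69844 rad/s; magnitude 0.69844 rad/s.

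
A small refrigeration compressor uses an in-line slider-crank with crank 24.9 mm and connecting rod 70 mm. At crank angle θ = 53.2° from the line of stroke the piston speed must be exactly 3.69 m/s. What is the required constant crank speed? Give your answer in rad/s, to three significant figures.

151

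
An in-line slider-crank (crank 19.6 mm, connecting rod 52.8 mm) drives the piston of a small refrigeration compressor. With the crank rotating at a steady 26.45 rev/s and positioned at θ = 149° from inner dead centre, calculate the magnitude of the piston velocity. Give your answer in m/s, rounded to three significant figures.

1.13

ω = 2π·26.4 = 166.2 rad/s
For an in-line slider-crank, x = r cosθ + √(L² − r² sin²θ), so v = −rω sinθ·[1 + r cosθ/√(L² − r² sin²θ)].
With r = 0.0196 m, L = 0.0528 m, θ = 149°: √(L² − r² sin²θ) = 0.051826 m.
v = −0.0196·166.2·0.51504·[1 + 0.0196·-0.85717/0.051826] = -1.1338 m/s.
|v| = 1.1338 m/s.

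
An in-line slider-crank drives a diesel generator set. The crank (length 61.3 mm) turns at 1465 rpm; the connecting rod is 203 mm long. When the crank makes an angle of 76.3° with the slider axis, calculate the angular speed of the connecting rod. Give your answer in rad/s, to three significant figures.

ω = 153.4 rad/s (converted from 1465 rpm).
The rod makes angle φ with the slider axis where L sinφ = r sinθ; differentiating, L cosφ·φ̇ = r ω cosθ.
L cosφ = √(L² − r² sin²θ) = 0.19407 m.
|ω_rod| = r ω |cosθ| / √(L² − r² sin²θ) = 0.0613·153.4·0.23684/0.19407 = 11.477 rad/s.

11.5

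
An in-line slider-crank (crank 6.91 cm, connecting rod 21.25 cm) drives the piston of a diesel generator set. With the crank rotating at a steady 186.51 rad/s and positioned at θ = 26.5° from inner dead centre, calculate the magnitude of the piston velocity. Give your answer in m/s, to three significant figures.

ω = 186.5 rad/s
For an in-line slider-crank, x = r cosθ + √(L² − r² sin²θ), so v = −rω sinθ·[1 + r cosθ/√(L² − r² sin²θ)].
With r = 0.0691 m, L = 0.2125 m, θ = 26.5°: √(L² − r² sin²θ) = 0.21025 m.
v = −0.0691·186.5·0.44620·[1 + 0.0691·0.89493/0.21025] = -7.4419 m/s.
|v| = 7.4419 m/s.

7.44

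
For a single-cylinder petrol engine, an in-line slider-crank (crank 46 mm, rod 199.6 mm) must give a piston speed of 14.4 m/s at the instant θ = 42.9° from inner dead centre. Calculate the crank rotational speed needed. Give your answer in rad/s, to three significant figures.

393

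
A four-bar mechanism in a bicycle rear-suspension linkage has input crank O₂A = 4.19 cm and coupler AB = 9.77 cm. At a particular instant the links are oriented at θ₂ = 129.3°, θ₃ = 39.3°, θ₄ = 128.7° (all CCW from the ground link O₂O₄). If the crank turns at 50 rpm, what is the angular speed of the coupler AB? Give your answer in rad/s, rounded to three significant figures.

0.0235

ω₂ = 5.236 rad/s (from 50 rpm).
Differentiating the loop-closure r₂e^{iθ₂}+r₃e^{iθ₃}=r₁+r₄e^{iθ₄} gives r₂ω₂e^{iθ₂}+r₃ω₃e^{iθ₃}=r₄ω₄e^{iθ₄}.
Eliminating the other unknown: ω₃ = r₂ω₂ sin(θ₄−θ₂) / [r₃ sin(θ₃−θ₄)].
Numerator sine = -0.01047; denominator sine = -0.99995.
Result = 0.0419·5.236·(-0.01047) / (0.0977·(-0.99995)) = +0.023516 rad/s; magnitude 0.023516 rad/s.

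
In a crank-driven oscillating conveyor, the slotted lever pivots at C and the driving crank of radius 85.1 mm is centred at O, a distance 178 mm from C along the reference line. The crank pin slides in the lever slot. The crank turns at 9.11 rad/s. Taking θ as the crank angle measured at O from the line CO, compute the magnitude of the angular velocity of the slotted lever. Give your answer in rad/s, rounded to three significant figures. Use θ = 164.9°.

6.95

ω = 9.11 rad/s
Crank pin A relative to C: A = (d + r cosθ, r sinθ); lever angle φ = atan2(r sinθ, d + r cosθ).
Differentiating tanφ: φ̇ = rω(d cosθ + r)/(d² + r² + 2dr cosθ).
d² + r² + 2dr cosθ = |CA|² = 0.00967644 m²;  d cosθ + r = -0.086754 m.
|ω_lever| = |0.0851·9.11·-0.086754| / 0.00967644 = 6.9506 rad/s.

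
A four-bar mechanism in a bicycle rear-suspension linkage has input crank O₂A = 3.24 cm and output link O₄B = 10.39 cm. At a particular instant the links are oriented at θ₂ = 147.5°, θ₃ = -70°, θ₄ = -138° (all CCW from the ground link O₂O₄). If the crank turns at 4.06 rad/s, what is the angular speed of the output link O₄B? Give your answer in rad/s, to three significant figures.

0.831

ω₂ = 4.06 rad/s
Differentiating the loop-closure r₂e^{iθ₂}+r₃e^{iθ₃}=r₁+r₄e^{iθ₄} gives r₂ω₂e^{iθ₂}+r₃ω₃e^{iθ₃}=r₄ω₄e^{iθ₄}.
Eliminating the other unknown: ω₄ = r₂ω₂ sin(θ₂−θ₃) / [r₄ sin(θ₄−θ₃)].
Numerator sine = -0.60876; denominator sine = -0.92718.
Result = 0.0324·4.06·(-0.60876) / (0.1039·(-0.92718)) = +0.83126 rad/s; magnitude 0.83126 rad/s.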